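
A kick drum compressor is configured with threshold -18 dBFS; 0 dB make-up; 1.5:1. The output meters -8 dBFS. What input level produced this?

-3 dBFS

Post-compression overshoot = -8 − (-18) = 10 dB.
Input overshoot = R × output overshoot = 15 dB → input = -18 + 15 = -3 dBFS.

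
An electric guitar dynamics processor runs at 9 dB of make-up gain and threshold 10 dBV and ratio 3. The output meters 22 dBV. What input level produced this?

Remove make-up: 22 − 9 = 13 dBV.
The compressed level sits 13 − 10 = 3 dB over threshold.
Undo the ratio: input overshoot = 3 × 3 = 9 dB, giving input = 19 dBV.

19 dBV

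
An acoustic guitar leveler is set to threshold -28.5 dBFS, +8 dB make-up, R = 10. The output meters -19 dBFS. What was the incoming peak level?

Before make-up, the level was -19 − 8 = -27 dBFS.
Post-compression overshoot = -27 − (-28.5) = 1.5 dB.
Before 10:1 compression the overshoot was 1.5 × 10 = 15 dB, so input = -28.5 + 15 = -13.5 dBFS.

-13.5 dBFS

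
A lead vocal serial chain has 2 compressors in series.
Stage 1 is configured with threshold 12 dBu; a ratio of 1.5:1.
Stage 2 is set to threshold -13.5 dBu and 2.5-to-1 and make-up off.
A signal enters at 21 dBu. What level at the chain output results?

Stage 1: overshoot 9 dB → 9/1.5 = 6 dB → 18 dBu.
Stage 2: overshoot 31.5 dB → 31.5/2.5 = 12.6 dB → -0.9 dBu.

-0.9 dBu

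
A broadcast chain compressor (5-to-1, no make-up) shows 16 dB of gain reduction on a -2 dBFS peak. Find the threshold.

-22 dBFS

Input is 20 dB above T (since output overshoot × R = input overshoot: (-18 − T)·5 = -2 − T gives T = -22 dBFS).
Check: -22 + (-2 − (-22))/5 = -22 + 4 = -18 dBFS. ✓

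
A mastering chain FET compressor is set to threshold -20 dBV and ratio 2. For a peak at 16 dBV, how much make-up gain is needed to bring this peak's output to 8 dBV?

Overshoot 36 dB → 36/2 = 18 dB after compression, so the compressed level is -20 + 18 = -2 dBV.
Make-up = target − compressed = 8 − (-2) = 10 dB.

10 dB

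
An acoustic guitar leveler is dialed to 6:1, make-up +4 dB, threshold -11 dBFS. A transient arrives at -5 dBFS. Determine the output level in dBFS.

-6 dBFS

The input is 6 dB above the -11 dBFS threshold.
The 6 dB excess becomes 1 dB after 6:1 reduction.
So the level is -11 + 1 = -10 dBFS; make-up adds 4 dB, giving -6 dBFS.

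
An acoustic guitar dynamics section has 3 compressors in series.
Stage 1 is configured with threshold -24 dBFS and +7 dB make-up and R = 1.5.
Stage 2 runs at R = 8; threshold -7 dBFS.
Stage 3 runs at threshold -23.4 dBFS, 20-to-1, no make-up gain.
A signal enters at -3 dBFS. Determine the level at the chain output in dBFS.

Stage 1: overshoot 21 dB → 21/1.5 = 14 dB → -10 dBFS; +7 dB make-up → -3 dBFS.
Stage 2: overshoot 4 dB → 4/8 = 0.5 dB → -6.5 dBFS.
Stage 3: -6.5 dBFS is 16.9 dB over -23.4 dBFS; at 20:1 that becomes 0.845 dB over, giving -22.555 dBFS.

-22.555 dBFS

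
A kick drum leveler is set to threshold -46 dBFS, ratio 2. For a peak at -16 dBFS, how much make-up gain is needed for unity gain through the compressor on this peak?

Without make-up, output = threshold + overshoot/2 = -46 + 15 = -31 dBFS.
Gap to target: 15 dB.

15 dB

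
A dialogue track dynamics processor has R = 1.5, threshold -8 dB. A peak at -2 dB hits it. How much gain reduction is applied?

Overshoot = -2 − (-8) = 6 dB.
A 1.5:1 ratio leaves 4 dB of that excess.
Gain reduction = 6 − 4 = 2 dB.

2 dB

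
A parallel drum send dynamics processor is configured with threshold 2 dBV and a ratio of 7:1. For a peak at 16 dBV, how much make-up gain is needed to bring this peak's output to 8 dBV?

Without make-up, output = threshold + overshoot/7 = 2 + 2 = 4 dBV.
Gap to target: 4 dB.

4 dB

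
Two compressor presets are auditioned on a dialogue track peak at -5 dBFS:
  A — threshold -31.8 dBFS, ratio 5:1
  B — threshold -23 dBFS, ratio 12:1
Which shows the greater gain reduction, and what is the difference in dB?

A, by 4.94 dB

A: 26.8 dB over, compressed to 5.36 dB over, so 21.44 dB of GR.
B: 18 dB over, compressed to 1.5 dB over, so 16.5 dB of GR.
Difference: 4.94 dB in favour of A.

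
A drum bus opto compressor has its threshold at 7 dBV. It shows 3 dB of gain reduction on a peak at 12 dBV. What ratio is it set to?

Input overshoot = 12 − 7 = 5 dB.
Output overshoot = 5 − 3 = 2 dB.
Ratio = input overshoot / output overshoot = 5 / 2 = 2.5.

2.5:1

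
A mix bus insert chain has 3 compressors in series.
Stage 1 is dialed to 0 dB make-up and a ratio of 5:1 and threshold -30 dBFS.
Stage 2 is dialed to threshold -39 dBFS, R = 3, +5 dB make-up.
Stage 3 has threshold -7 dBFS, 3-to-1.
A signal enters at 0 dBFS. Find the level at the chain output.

Stage 1: 0 dBFS is 30 dB over -30 dBFS; at 5:1 that becomes 6 dB over, giving -24 dBFS.
Stage 2: overshoot 15 dB → 15/3 = 5 dB → -34 dBFS; +5 dB make-up → -29 dBFS.
Stage 3: below threshold (-29 ≤ -7); passes unchanged; output -29 dBFS.

-29 dBFS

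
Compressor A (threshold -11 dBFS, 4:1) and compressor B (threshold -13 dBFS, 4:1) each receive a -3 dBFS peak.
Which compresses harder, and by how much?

A: 8 dB over, compressed to 2 dB over, so 6 dB of GR.
B: 10 dB over, compressed to 2.5 dB over, so 7.5 dB of GR.
Difference: 1.5 dB in favour of B.

B, by 1.5 dB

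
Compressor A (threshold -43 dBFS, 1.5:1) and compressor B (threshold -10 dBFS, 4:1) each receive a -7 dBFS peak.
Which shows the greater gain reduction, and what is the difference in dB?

A, by 9.75 dB

A: 36 dB over, compressed to 24 dB over, so 12 dB of GR.
B: 3 dB over, compressed to 0.75 dB over, so 2.25 dB of GR.
A applies 9.75 dB more gain reduction.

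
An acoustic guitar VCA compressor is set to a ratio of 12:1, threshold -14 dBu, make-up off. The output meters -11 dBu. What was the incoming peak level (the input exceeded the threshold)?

22 dBu

That's 3 dB above the -14 dBu threshold.
Before 12:1 compression the overshoot was 3 × 12 = 36 dB, so input = -14 + 36 = 22 dBu.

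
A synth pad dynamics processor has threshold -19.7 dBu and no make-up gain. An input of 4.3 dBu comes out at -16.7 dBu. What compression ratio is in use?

8:1

Input overshoot = 4.3 − (-19.7) = 24 dB; output overshoot = -16.7 − (-19.7) = 3 dB.
Ratio = 24 / 3 = 8.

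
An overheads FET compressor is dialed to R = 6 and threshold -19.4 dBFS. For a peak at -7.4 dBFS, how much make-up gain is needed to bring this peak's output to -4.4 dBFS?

Without make-up, output = threshold + overshoot/6 = -19.4 + 2 = -17.4 dBFS.
Gap to target: 13 dB.

13 dB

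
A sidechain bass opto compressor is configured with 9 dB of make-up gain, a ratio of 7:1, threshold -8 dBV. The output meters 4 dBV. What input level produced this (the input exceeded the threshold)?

Before make-up, the level was 4 − 9 = -5 dBV.
That's 3 dB above the -8 dBV threshold.
Input overshoot = R × output overshoot = 21 dB → input = -8 + 21 = 13 dBV.

13 dBV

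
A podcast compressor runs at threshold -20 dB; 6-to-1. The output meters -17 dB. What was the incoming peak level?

That's 3 dB above the -20 dB threshold.
Before 6:1 compression the overshoot was 3 × 6 = 18 dB, so input = -20 + 18 = -2 dB.

-2 dB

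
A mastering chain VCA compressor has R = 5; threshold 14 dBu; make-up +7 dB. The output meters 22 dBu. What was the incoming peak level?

19 dBu

Remove make-up: 22 − 7 = 15 dBu.
The compressed level sits 15 − 14 = 1 dB over threshold.
Before 5:1 compression the overshoot was 1 × 5 = 5 dB, so input = 14 + 5 = 19 dBu.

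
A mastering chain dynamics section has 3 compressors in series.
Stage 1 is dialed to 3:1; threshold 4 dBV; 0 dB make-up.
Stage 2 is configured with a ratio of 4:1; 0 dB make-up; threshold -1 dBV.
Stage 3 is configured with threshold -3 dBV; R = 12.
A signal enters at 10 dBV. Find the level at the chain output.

-2.6875 dBV

Stage 1: 6 dB above 4 dBV, reduced 3:1 to 2 dB above → 6 dBV.
Stage 2: overshoot 7 dB → 7/4 = 1.75 dB → 0.75 dBV.
Stage 3: overshoot 3.75 dB → 3.75/12 = 0.3125 dB → -2.6875 dBV.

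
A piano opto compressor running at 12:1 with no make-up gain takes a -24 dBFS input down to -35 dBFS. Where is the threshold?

Gain reduction = -24 − (-35) = 11 dB; output overshoot = GR / (R − 1) = 11 / 11 = 1 dB.
Threshold = output − output overshoot = -35 − 1 = -36 dBFS.

-36 dBFS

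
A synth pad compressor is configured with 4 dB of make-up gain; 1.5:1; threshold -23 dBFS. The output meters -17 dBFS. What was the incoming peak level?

Before make-up, the level was -17 − 4 = -21 dBFS.
The compressed level sits -21 − (-23) = 2 dB over threshold.
Undo the ratio: input overshoot = 2 × 1.5 = 3 dB, giving input = -20 dBFS.

-20 dBFS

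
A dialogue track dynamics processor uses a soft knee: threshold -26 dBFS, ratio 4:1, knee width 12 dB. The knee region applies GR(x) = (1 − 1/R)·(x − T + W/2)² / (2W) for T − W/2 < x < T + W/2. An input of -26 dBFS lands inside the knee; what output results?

x − T + W/2 = -26 − (-26) + 6 = 6.
GR = (1 − 1/4) × 6² / 24 = 0.75 × 36 / 24 = 1.125 dB.
Output = -26 − 1.125 = -27.125 dBFS.

-27.125 dBFS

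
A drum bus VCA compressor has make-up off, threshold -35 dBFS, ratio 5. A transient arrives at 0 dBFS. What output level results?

-28 dBFS

The input is 35 dB above the -35 dBFS threshold.
At 5:1 the overshoot is divided by 5, leaving 7 dB above threshold.
So the level is -35 + 7 = -28 dBFS.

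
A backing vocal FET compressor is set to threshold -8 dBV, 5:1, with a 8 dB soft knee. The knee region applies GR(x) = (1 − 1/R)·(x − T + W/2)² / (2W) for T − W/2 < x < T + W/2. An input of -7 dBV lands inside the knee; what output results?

x − T + W/2 = -7 − (-8) + 4 = 5.
GR = (1 − 1/5) × 5² / 16 = 0.8 × 25 / 16 = 1.25 dB.
Output = -7 − 1.25 = -8.25 dBV.

-8.25 dBV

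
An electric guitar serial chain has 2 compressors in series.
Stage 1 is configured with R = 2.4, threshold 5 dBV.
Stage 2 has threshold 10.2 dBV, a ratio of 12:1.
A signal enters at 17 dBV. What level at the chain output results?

10 dBV

Stage 1: overshoot 12 dB → 12/2.4 = 5 dB → 10 dBV.
Stage 2: below threshold (10 ≤ 10.2); passes unchanged; output 10 dBV.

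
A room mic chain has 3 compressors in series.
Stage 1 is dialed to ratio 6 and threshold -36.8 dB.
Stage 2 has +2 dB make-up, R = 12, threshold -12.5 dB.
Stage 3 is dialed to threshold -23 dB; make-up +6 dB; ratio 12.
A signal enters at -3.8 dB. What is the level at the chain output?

Stage 1: 33 dB above -36.8 dB, reduced 6:1 to 5.5 dB above → -31.3 dB.
Stage 2: -31.3 dB is at or below the -12.5 dB threshold — no compression; make-up brings it to -29.3 dB.
Stage 3: -29.3 dB is at or below the -23 dB threshold — no compression; make-up brings it to -23.3 dB.

-23.3 dB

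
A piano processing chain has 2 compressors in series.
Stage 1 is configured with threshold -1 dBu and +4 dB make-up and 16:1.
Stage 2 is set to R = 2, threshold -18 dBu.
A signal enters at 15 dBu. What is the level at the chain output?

-7 dBu

Stage 1: 16 dB above -1 dBu, reduced 16:1 to 1 dB above → 0 dBu; +4 dB make-up → 4 dBu.
Stage 2: overshoot 22 dB → 22/2 = 11 dB → -7 dBu.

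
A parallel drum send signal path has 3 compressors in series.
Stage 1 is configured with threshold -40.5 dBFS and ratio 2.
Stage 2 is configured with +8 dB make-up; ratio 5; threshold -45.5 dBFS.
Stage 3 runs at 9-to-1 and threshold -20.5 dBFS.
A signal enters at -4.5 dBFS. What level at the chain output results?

Stage 1: overshoot 36 dB → 36/2 = 18 dB → -22.5 dBFS.
Stage 2: 23 dB above -45.5 dBFS, reduced 5:1 to 4.6 dB above → -40.9 dBFS; +8 dB make-up → -32.9 dBFS.
Stage 3: -32.9 dBFS ≤ -20.5 dBFS, so stage 3 doesn't engage; output -32.9 dBFS.

-32.9 dBFS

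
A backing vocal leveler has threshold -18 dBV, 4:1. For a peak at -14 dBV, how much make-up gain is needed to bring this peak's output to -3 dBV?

14 dB

Overshoot 4 dB → 4/4 = 1 dB after compression, so the compressed level is -18 + 1 = -17 dBV.
Make-up = target − compressed = -3 − (-17) = 14 dB.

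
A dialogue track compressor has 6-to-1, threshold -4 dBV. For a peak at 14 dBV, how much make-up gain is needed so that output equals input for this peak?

The peak compresses to -4 + 18/6 = -1 dBV.
To reach 14 dBV requires 14 − (-1) = 15 dB of make-up.

15 dB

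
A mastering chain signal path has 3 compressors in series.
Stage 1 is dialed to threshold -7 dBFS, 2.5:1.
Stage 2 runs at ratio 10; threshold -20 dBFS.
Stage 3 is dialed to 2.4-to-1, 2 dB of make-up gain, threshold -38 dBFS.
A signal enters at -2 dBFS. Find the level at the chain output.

-27.875 dBFS

Stage 1: 5 dB above -7 dBFS, reduced 2.5:1 to 2 dB above → -5 dBFS.
Stage 2: 15 dB above -20 dBFS, reduced 10:1 to 1.5 dB above → -18.5 dBFS.
Stage 3: -18.5 dBFS is 19.5 dB over -38 dBFS; at 2.4:1 that becomes 8.125 dB over, giving -29.875 dBFS; +2 dB make-up → -27.875 dBFS.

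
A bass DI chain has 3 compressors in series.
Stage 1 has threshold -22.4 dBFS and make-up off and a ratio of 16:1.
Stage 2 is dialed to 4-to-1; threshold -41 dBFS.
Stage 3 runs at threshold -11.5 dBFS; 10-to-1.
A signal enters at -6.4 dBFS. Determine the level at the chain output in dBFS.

Stage 1: overshoot 16 dB → 16/16 = 1 dB → -21.4 dBFS.
Stage 2: 19.6 dB above -41 dBFS, reduced 4:1 to 4.9 dB above → -36.1 dBFS.
Stage 3: -36.1 dBFS ≤ -11.5 dBFS, so stage 3 doesn't engage; output -36.1 dBFS.

-36.1 dBFS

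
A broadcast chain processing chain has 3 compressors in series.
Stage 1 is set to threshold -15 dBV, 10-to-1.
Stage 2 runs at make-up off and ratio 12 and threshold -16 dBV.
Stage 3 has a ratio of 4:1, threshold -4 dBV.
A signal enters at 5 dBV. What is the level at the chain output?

Stage 1: 5 dBV is 20 dB over -15 dBV; at 10:1 that becomes 2 dB over, giving -13 dBV.
Stage 2: 3 dB above -16 dBV, reduced 12:1 to 0.25 dB above → -15.75 dBV.
Stage 3: below threshold (-15.75 ≤ -4); passes unchanged; output -15.75 dBV.

-15.75 dBV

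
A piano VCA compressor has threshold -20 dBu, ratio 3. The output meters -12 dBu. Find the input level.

4 dBu

The compressed level sits -12 − (-20) = 8 dB over threshold.
Undo the ratio: input overshoot = 8 × 3 = 24 dB, giving input = 4 dBu.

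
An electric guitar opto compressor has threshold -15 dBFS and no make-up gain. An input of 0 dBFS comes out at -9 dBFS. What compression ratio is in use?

Input overshoot = 0 − (-15) = 15 dB; output overshoot = -9 − (-15) = 6 dB.
Ratio = 15 / 6 = 2.5.

2.5:1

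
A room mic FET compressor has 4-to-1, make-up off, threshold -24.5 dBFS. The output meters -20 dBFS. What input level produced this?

-6.5 dBFS

That's 4.5 dB above the -24.5 dBFS threshold.
Before 4:1 compression the overshoot was 4.5 × 4 = 18 dB, so input = -24.5 + 18 = -6.5 dBFS.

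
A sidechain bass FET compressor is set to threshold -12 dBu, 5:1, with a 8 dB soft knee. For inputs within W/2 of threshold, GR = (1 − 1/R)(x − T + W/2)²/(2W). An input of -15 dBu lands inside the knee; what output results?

x − T + W/2 = -15 − (-12) + 4 = 1.
GR = (1 − 1/5) × 1² / 16 = 0.8 × 1 / 16 = 0.05 dB.
Output = -15 − 0.05 = -15.05 dBu.

-15.05 dBu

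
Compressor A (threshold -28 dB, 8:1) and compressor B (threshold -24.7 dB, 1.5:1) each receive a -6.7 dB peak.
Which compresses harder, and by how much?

A, by 12.6375 dB

A: overshoot 21.3 dB → output overshoot 2.6625 dB → GR 18.6375 dB.
B: overshoot 18 dB → output overshoot 12 dB → GR 6 dB.
A reduces 12.6375 dB more.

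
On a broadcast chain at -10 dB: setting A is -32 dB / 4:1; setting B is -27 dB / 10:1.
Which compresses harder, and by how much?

A: GR = 22 − 22/4 = 16.5 dB.
B: GR = 17 − 17/10 = 15.3 dB.
Difference: 1.2 dB in favour of A.

A, by 1.2 dB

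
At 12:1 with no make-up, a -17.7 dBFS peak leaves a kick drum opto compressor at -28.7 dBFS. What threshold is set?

-29.7 dBFS

Input is 12 dB above T (since output overshoot × R = input overshoot: (-28.7 − T)·12 = -17.7 − T gives T = -29.7 dBFS).
Check: -29.7 + (-17.7 − (-29.7))/12 = -29.7 + 1 = -28.7 dBFS. ✓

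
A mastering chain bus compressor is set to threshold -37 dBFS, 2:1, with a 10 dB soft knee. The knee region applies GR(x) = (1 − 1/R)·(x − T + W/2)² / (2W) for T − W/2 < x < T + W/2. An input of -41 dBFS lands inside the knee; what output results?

-41.025 dBFS

x − T + W/2 = -41 − (-37) + 5 = 1.
GR = (1 − 1/2) × 1² / 20 = 0.5 × 1 / 20 = 0.025 dB.
Output = -41 − 0.025 = -41.025 dBFS.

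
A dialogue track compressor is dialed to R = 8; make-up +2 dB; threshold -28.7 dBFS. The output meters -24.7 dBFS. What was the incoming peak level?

-12.7 dBFS

Before make-up, the level was -24.7 − 2 = -26.7 dBFS.
That's 2 dB above the -28.7 dBFS threshold.
Input overshoot = R × output overshoot = 16 dB → input = -28.7 + 16 = -12.7 dBFS.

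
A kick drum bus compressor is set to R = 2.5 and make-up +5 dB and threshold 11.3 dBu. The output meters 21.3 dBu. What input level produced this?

Stripping the +5 dB make-up gives 16.3 dBu at the gain stage.
Post-compression overshoot = 16.3 − 11.3 = 5 dB.
Input overshoot = R × output overshoot = 12.5 dB → input = 11.3 + 12.5 = 23.8 dBu.

23.8 dBu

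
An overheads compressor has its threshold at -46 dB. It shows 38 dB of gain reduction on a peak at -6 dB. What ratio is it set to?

20:1

Input overshoot = -6 − (-46) = 40 dB.
Output overshoot = 40 − 38 = 2 dB.
Ratio = input overshoot / output overshoot = 40 / 2 = 20.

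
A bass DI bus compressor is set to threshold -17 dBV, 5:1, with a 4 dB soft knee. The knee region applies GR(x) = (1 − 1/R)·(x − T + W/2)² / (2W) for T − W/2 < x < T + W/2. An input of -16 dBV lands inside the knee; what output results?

x − T + W/2 = -16 − (-17) + 2 = 3.
GR = (1 − 1/5) × 3² / 8 = 0.8 × 9 / 8 = 0.9 dB.
Output = -16 − 0.9 = -16.9 dBV.

-16.9 dBV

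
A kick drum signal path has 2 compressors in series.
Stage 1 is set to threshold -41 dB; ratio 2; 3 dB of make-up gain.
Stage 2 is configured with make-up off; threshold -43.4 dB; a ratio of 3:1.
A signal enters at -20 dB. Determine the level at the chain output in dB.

Stage 1: overshoot 21 dB → 21/2 = 10.5 dB → -30.5 dB; +3 dB make-up → -27.5 dB.
Stage 2: -27.5 dB is 15.9 dB over -43.4 dB; at 3:1 that becomes 5.3 dB over, giving -38.1 dB.

-38.1 dB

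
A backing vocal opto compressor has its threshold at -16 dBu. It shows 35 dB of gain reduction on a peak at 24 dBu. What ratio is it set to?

Input overshoot = 24 − (-16) = 40 dB.
Output overshoot = 40 − 35 = 5 dB.
Ratio = input overshoot / output overshoot = 40 / 5 = 8.

8:1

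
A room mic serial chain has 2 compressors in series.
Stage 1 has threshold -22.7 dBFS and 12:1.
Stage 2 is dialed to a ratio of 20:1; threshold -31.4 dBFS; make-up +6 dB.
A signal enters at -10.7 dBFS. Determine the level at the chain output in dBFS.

-24.915 dBFS

Stage 1: 12 dB above -22.7 dBFS, reduced 12:1 to 1 dB above → -21.7 dBFS.
Stage 2: -21.7 dBFS is 9.7 dB over -31.4 dBFS; at 20:1 that becomes 0.485 dB over, giving -30.915 dBFS; +6 dB make-up → -24.915 dBFS.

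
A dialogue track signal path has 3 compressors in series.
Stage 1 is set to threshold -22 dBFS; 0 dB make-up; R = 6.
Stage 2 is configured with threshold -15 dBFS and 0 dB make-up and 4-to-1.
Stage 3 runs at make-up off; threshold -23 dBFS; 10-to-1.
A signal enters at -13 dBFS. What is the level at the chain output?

-22.75 dBFS

Stage 1: -13 dBFS is 9 dB over -22 dBFS; at 6:1 that becomes 1.5 dB over, giving -20.5 dBFS.
Stage 2: -20.5 dBFS ≤ -15 dBFS, so stage 2 doesn't engage; output -20.5 dBFS.
Stage 3: overshoot 2.5 dB → 2.5/10 = 0.25 dB → -22.75 dBFS.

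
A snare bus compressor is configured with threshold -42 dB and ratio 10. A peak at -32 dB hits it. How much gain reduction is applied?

-32 dB exceeds the threshold by 10 dB.
A 10:1 ratio leaves 1 dB of that excess.
GR = overshoot in − overshoot out = 10 − 1 = 9 dB.

9 dB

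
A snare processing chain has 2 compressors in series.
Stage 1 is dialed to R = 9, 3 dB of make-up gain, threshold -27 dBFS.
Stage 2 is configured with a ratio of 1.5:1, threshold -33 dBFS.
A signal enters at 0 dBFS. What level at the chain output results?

-25 dBFS

Stage 1: overshoot 27 dB → 27/9 = 3 dB → -24 dBFS; +3 dB make-up → -21 dBFS.
Stage 2: -21 dBFS is 12 dB over -33 dBFS; at 1.5:1 that becomes 8 dB over, giving -25 dBFS.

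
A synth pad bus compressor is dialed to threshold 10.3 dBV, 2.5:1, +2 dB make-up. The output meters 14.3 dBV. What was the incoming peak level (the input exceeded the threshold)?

Remove make-up: 14.3 − 2 = 12.3 dBV.
Post-compression overshoot = 12.3 − 10.3 = 2 dB.
Undo the ratio: input overshoot = 2 × 2.5 = 5 dB, giving input = 15.3 dBV.

15.3 dBV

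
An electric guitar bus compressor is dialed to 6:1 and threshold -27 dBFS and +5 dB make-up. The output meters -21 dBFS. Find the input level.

-21 dBFS

Stripping the +5 dB make-up gives -26 dBFS at the gain stage.
That's 1 dB above the -27 dBFS threshold.
Before 6:1 compression the overshoot was 1 × 6 = 6 dB, so input = -27 + 6 = -21 dBFS.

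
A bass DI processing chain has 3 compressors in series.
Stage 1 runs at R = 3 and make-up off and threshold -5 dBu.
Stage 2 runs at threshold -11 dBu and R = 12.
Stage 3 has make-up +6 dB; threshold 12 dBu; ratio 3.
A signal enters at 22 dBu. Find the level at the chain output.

Stage 1: 22 dBu is 27 dB over -5 dBu; at 3:1 that becomes 9 dB over, giving 4 dBu.
Stage 2: 15 dB above -11 dBu, reduced 12:1 to 1.25 dB above → -9.75 dBu.
Stage 3: -9.75 dBu ≤ 12 dBu, so stage 3 doesn't engage; make-up brings it to -3.75 dBu.

-3.75 dBu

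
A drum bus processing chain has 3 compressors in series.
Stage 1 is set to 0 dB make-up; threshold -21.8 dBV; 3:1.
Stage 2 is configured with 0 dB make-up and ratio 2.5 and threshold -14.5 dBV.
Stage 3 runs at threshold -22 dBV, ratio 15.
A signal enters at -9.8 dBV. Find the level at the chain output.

Stage 1: 12 dB above -21.8 dBV, reduced 3:1 to 4 dB above → -17.8 dBV.
Stage 2: -17.8 dBV ≤ -14.5 dBV, so stage 2 doesn't engage; output -17.8 dBV.
Stage 3: overshoot 4.2 dB → 4.2/15 = 0.28 dB → -21.72 dBV.

-21.72 dBV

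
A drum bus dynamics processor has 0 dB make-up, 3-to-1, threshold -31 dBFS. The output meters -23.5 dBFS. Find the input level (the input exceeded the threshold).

-8.5 dBFS

That's 7.5 dB above the -31 dBFS threshold.
Before 3:1 compression the overshoot was 7.5 × 3 = 22.5 dB, so input = -31 + 22.5 = -8.5 dBFS.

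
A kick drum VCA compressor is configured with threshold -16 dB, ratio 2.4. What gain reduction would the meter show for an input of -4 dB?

7 dB

Overshoot = -4 − (-16) = 12 dB.
After 2.4:1 compression the overshoot becomes 12/2.4 = 5 dB.
GR = overshoot in − overshoot out = 12 − 5 = 7 dB.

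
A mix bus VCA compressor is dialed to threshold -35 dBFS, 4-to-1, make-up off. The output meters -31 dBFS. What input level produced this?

That's 4 dB above the -35 dBFS threshold.
Undo the ratio: input overshoot = 4 × 4 = 16 dB, giving input = -19 dBFS.

-19 dBFS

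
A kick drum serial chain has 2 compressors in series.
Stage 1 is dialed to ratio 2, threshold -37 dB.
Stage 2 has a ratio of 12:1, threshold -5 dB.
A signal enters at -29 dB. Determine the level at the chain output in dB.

-33 dB

Stage 1: 8 dB above -37 dB, reduced 2:1 to 4 dB above → -33 dB.
Stage 2: below threshold (-33 ≤ -5); passes unchanged; output -33 dB.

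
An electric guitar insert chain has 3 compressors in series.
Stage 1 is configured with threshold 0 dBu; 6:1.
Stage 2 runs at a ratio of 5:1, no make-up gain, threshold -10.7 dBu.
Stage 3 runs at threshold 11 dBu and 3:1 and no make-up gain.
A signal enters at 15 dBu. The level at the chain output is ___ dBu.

-8.06 dBu

Stage 1: overshoot 15 dB → 15/6 = 2.5 dB → 2.5 dBu.
Stage 2: overshoot 13.2 dB → 13.2/5 = 2.64 dB → -8.06 dBu.
Stage 3: below threshold (-8.06 ≤ 11); passes unchanged; output -8.06 dBu.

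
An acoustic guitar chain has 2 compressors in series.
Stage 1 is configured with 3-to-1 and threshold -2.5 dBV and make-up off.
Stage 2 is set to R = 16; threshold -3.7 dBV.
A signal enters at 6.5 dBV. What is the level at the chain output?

Stage 1: 6.5 dBV is 9 dB over -2.5 dBV; at 3:1 that becomes 3 dB over, giving 0.5 dBV.
Stage 2: 0.5 dBV is 4.2 dB over -3.7 dBV; at 16:1 that becomes 0.2625 dB over, giving -3.4375 dBV.

-3.4375 dBV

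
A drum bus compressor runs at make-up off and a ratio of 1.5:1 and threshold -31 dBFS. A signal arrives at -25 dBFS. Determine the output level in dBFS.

-27 dBFS

Overshoot: -25 − (-31) = 6 dB.
At 1.5:1 the overshoot is divided by 1.5, leaving 4 dB above threshold.
So the level is -31 + 4 = -27 dBFS.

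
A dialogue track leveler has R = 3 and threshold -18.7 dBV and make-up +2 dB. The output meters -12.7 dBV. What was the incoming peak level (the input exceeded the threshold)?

-6.7 dBV

Before make-up, the level was -12.7 − 2 = -14.7 dBV.
The compressed level sits -14.7 − (-18.7) = 4 dB over threshold.
Input overshoot = R × output overshoot = 12 dB → input = -18.7 + 12 = -6.7 dBV.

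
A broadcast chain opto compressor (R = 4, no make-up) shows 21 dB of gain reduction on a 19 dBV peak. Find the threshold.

Gain reduction = 19 − (-2) = 21 dB; output overshoot = GR / (R − 1) = 21 / 3 = 7 dB.
Threshold = output − output overshoot = -2 − 7 = -9 dBV.

-9 dBV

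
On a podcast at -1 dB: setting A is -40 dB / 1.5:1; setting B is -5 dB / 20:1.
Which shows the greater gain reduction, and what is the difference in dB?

A, by 9.2 dB

A: GR = 39 − 39/1.5 = 13 dB.
B: GR = 4 − 4/20 = 3.8 dB.
A reduces 9.2 dB more.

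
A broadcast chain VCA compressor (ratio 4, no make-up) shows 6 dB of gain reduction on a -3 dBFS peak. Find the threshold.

-11 dBFS

Input is 8 dB above T (since output overshoot × R = input overshoot: (-9 − T)·4 = -3 − T gives T = -11 dBFS).
Check: -11 + (-3 − (-11))/4 = -11 + 2 = -9 dBFS. ✓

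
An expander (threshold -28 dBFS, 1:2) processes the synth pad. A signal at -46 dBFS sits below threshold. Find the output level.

Below threshold, a 1:2 expander applies gain = (2−1)×(T − x) of attenuation.
(2−1) × 18 = 18 dB, so output = -46 − 18 = -64 dBFS.

-64 dBFS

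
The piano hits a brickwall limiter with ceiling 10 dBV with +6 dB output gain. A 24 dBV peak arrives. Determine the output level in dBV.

At ∞:1, everything above 10 dBV is held at the ceiling.
Output gain then adds 6 dB: 10 + 6 = 16 dBV.

16 dBV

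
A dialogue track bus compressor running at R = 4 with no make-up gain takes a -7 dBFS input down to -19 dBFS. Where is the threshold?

-23 dBFS

Let T be the threshold. Output overshoot = (input overshoot)/R, so -19 − T = (-7 − T)/4.
4·(-19 − T) = -7 − T → 3·T = -76 − (-7) = -69.
T = -69/3 = -23 dBFS.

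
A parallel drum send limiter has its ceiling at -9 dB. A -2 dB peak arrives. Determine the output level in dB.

-9 dB

A brickwall limiter is an ∞:1 compressor: any input above the ceiling is clamped to -9 dB.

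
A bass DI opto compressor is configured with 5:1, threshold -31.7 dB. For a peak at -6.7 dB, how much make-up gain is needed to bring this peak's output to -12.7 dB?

14 dB

Overshoot 25 dB → 25/5 = 5 dB after compression, so the compressed level is -31.7 + 5 = -26.7 dB.
Make-up = target − compressed = -12.7 − (-26.7) = 14 dB.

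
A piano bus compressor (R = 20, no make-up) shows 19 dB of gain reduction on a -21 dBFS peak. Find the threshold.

Input is 20 dB above T (since output overshoot × R = input overshoot: (-40 − T)·20 = -21 − T gives T = -41 dBFS).
Check: -41 + (-21 − (-41))/20 = -41 + 1 = -40 dBFS. ✓

-41 dBFS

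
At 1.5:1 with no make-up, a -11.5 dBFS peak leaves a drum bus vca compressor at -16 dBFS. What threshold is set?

Input is 13.5 dB above T (since output overshoot × R = input overshoot: (-16 − T)·1.5 = -11.5 − T gives T = -25 dBFS).
Check: -25 + (-11.5 − (-25))/1.5 = -25 + 9 = -16 dBFS. ✓

-25 dBFS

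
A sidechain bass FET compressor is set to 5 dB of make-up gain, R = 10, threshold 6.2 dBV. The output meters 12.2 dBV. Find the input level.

16.2 dBV

Remove make-up: 12.2 − 5 = 7.2 dBV.
The compressed level sits 7.2 − 6.2 = 1 dB over threshold.
Input overshoot = R × output overshoot = 10 dB → input = 6.2 + 10 = 16.2 dBV.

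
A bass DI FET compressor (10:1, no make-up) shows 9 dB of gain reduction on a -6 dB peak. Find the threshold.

-16 dB

Let T be the threshold. Output overshoot = (input overshoot)/R, so -15 − T = (-6 − T)/10.
10·(-15 − T) = -6 − T → 9·T = -150 − (-6) = -144.
T = -144/9 = -16 dB.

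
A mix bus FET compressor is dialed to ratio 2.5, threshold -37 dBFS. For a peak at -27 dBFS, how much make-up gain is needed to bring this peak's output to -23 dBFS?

Overshoot 10 dB → 10/2.5 = 4 dB after compression, so the compressed level is -37 + 4 = -33 dBFS.
Make-up = target − compressed = -23 − (-33) = 10 dB.

10 dB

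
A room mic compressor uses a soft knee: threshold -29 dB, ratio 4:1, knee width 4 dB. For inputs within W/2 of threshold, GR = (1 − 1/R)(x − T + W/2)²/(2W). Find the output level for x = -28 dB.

x − T + W/2 = -28 − (-29) + 2 = 3.
GR = (1 − 1/4) × 3² / 8 = 0.75 × 9 / 8 = 0.84375 dB.
Output = -28 − 0.84375 = -28.84375 dB.

-28.84375 dB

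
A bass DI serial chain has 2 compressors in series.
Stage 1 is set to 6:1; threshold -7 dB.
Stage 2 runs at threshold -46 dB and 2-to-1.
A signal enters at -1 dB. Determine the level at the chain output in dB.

Stage 1: 6 dB above -7 dB, reduced 6:1 to 1 dB above → -6 dB.
Stage 2: -6 dB is 40 dB over -46 dB; at 2:1 that becomes 20 dB over, giving -26 dB.

-26 dB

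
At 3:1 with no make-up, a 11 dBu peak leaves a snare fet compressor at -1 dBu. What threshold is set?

-7 dBu

Gain reduction = 11 − (-1) = 12 dB; output overshoot = GR / (R − 1) = 12 / 2 = 6 dB.
Threshold = output − output overshoot = -1 − 6 = -7 dBu.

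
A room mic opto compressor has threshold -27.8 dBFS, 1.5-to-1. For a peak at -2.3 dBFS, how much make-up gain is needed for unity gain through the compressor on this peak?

The peak compresses to -27.8 + 25.5/1.5 = -10.8 dBFS.
To reach -2.3 dBFS requires -2.3 − (-10.8) = 8.5 dB of make-up.

8.5 dB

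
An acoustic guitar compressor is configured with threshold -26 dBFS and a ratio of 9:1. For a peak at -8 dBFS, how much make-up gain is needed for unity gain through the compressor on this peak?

The peak compresses to -26 + 18/9 = -24 dBFS.
To reach -8 dBFS requires -8 − (-24) = 16 dB of make-up.

16 dB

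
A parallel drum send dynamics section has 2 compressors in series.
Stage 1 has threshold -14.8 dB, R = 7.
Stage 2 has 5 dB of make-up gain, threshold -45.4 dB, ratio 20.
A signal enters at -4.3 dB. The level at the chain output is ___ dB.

-38.795 dB

Stage 1: -4.3 dB is 10.5 dB over -14.8 dB; at 7:1 that becomes 1.5 dB over, giving -13.3 dB.
Stage 2: -13.3 dB is 32.1 dB over -45.4 dB; at 20:1 that becomes 1.605 dB over, giving -43.795 dB; +5 dB make-up → -38.795 dB.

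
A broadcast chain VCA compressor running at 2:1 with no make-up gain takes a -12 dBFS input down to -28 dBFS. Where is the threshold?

Input is 32 dB above T (since output overshoot × R = input overshoot: (-28 − T)·2 = -12 − T gives T = -44 dBFS).
Check: -44 + (-12 − (-44))/2 = -44 + 16 = -28 dBFS. ✓

-44 dBFS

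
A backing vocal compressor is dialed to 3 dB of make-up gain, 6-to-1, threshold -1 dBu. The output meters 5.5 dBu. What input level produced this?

Remove make-up: 5.5 − 3 = 2.5 dBu.
That's 3.5 dB above the -1 dBu threshold.
Undo the ratio: input overshoot = 3.5 × 6 = 21 dB, giving input = 20 dBu.

20 dBu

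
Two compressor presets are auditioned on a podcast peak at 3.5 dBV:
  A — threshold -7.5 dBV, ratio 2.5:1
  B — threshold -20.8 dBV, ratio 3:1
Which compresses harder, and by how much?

B, by 9.6 dB

A: 11 dB over, compressed to 4.4 dB over, so 6.6 dB of GR.
B: 24.3 dB over, compressed to 8.1 dB over, so 16.2 dB of GR.
B applies 9.6 dB more gain reduction.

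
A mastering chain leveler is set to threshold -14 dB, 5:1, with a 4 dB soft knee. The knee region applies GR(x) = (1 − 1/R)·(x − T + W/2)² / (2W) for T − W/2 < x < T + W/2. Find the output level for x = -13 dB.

x − T + W/2 = -13 − (-14) + 2 = 3.
GR = (1 − 1/5) × 3² / 8 = 0.8 × 9 / 8 = 0.9 dB.
Output = -13 − 0.9 = -13.9 dB.

-13.9 dB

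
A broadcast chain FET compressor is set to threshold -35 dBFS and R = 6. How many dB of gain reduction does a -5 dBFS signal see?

25 dB

-5 dBFS exceeds the threshold by 30 dB.
A 6:1 ratio leaves 5 dB of that excess.
Gain reduction = 30 − 5 = 25 dB.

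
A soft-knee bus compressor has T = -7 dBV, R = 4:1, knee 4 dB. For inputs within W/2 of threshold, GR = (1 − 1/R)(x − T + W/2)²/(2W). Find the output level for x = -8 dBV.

x − T + W/2 = -8 − (-7) + 2 = 1.
GR = (1 − 1/4) × 1² / 8 = 0.75 × 1 / 8 = 0.09375 dB.
Output = -8 − 0.09375 = -8.09375 dBV.

-8.09375 dBV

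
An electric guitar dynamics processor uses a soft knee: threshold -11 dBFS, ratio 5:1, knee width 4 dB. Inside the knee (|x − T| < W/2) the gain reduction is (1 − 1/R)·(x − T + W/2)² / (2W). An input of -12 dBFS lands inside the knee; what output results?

-12.1 dBFS

x − T + W/2 = -12 − (-11) + 2 = 1.
GR = (1 − 1/5) × 1² / 8 = 0.8 × 1 / 8 = 0.1 dB.
Output = -12 − 0.1 = -12.1 dBFS.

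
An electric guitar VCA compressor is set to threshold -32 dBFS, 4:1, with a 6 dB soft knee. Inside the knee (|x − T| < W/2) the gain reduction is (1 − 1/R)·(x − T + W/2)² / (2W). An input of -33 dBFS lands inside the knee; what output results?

x − T + W/2 = -33 − (-32) + 3 = 2.
GR = (1 − 1/4) × 2² / 12 = 0.75 × 4 / 12 = 0.25 dB.
Output = -33 − 0.25 = -33.25 dBFS.

-33.25 dBFS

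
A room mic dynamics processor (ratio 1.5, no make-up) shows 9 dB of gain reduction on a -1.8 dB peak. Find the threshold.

Let T be the threshold. Output overshoot = (input overshoot)/R, so -10.8 − T = (-1.8 − T)/1.5.
1.5·(-10.8 − T) = -1.8 − T → 0.5·T = -16.2 − (-1.8) = -14.4.
T = -14.4/0.5 = -28.8 dB.

-28.8 dB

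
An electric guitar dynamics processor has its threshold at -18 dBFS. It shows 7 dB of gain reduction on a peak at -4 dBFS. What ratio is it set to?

2:1

Input overshoot = -4 − (-18) = 14 dB.
Output overshoot = 14 − 7 = 7 dB.
Ratio = input overshoot / output overshoot = 14 / 7 = 2.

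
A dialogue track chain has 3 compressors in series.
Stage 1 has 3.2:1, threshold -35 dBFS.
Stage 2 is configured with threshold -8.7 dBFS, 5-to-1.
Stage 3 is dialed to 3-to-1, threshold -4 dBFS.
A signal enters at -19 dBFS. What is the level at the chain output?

Stage 1: 16 dB above -35 dBFS, reduced 3.2:1 to 5 dB above → -30 dBFS.
Stage 2: -30 dBFS is at or below the -8.7 dBFS threshold — no compression; output -30 dBFS.
Stage 3: below threshold (-30 ≤ -4); passes unchanged; output -30 dBFS.

-30 dBFS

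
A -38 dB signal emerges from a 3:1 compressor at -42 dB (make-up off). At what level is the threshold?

-44 dB

Input is 6 dB above T (since output overshoot × R = input overshoot: (-42 − T)·3 = -38 − T gives T = -44 dB).
Check: -44 + (-38 − (-44))/3 = -44 + 2 = -42 dB. ✓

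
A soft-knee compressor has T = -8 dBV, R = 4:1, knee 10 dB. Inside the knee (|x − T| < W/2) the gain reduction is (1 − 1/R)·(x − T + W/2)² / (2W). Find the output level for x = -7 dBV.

-8.35 dBV

x − T + W/2 = -7 − (-8) + 5 = 6.
GR = (1 − 1/4) × 6² / 20 = 0.75 × 36 / 20 = 1.35 dB.
Output = -7 − 1.35 = -8.35 dBV.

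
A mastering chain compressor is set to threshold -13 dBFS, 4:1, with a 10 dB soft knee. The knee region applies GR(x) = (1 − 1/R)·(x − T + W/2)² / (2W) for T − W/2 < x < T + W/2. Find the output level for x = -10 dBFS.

x − T + W/2 = -10 − (-13) + 5 = 8.
GR = (1 − 1/4) × 8² / 20 = 0.75 × 64 / 20 = 2.4 dB.
Output = -10 − 2.4 = -12.4 dBFS.

-12.4 dBFS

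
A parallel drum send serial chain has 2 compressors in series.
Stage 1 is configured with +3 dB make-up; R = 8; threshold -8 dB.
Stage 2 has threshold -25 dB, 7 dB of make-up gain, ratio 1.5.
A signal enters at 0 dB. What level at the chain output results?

Stage 1: overshoot 8 dB → 8/8 = 1 dB → -7 dB; +3 dB make-up → -4 dB.
Stage 2: overshoot 21 dB → 21/1.5 = 14 dB → -11 dB; +7 dB make-up → -4 dB.

-4 dB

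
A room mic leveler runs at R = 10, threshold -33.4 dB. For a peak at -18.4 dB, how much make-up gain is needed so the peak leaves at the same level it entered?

The peak compresses to -33.4 + 15/10 = -31.9 dB.
To reach -18.4 dB requires -18.4 − (-31.9) = 13.5 dB of make-up.

13.5 dB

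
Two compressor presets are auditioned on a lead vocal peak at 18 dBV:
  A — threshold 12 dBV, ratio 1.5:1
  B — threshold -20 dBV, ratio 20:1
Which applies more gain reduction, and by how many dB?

A: overshoot 6 dB → output overshoot 4 dB → GR 2 dB.
B: overshoot 38 dB → output overshoot 1.9 dB → GR 36.1 dB.
B reduces 34.1 dB more.

B, by 34.1 dB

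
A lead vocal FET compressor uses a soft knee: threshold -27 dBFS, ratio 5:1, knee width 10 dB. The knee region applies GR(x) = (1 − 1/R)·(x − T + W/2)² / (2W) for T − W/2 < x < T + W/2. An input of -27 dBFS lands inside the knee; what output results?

-28 dBFS

x − T + W/2 = -27 − (-27) + 5 = 5.
GR = (1 − 1/5) × 5² / 20 = 0.8 × 25 / 20 = 1 dB.
Output = -27 − 1 = -28 dBFS.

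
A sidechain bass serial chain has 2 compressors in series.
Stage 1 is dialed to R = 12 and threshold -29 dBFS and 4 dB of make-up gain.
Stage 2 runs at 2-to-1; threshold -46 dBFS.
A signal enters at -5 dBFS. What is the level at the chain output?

-34.5 dBFS

Stage 1: overshoot 24 dB → 24/12 = 2 dB → -27 dBFS; +4 dB make-up → -23 dBFS.
Stage 2: overshoot 23 dB → 23/2 = 11.5 dB → -34.5 dBFS.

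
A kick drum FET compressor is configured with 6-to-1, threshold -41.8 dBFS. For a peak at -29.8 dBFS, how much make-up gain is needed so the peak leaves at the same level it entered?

The peak compresses to -41.8 + 12/6 = -39.8 dBFS.
To reach -29.8 dBFS requires -29.8 − (-39.8) = 10 dB of make-up.

10 dB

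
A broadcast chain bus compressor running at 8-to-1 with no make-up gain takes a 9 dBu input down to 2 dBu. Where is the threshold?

1 dBu

Gain reduction = 9 − 2 = 7 dB; output overshoot = GR / (R − 1) = 7 / 7 = 1 dB.
Threshold = output − output overshoot = 2 − 1 = 1 dBu.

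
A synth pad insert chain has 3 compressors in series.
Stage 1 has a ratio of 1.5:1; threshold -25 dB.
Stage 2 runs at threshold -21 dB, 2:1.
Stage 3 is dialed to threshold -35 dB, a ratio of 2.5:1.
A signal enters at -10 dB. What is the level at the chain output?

-28.2 dB

Stage 1: 15 dB above -25 dB, reduced 1.5:1 to 10 dB above → -15 dB.
Stage 2: overshoot 6 dB → 6/2 = 3 dB → -18 dB.
Stage 3: overshoot 17 dB → 17/2.5 = 6.8 dB → -28.2 dB.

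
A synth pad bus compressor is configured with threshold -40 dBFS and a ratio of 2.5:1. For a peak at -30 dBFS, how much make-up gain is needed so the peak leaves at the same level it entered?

6 dB

The peak compresses to -40 + 10/2.5 = -36 dBFS.
To reach -30 dBFS requires -30 − (-36) = 6 dB of make-up.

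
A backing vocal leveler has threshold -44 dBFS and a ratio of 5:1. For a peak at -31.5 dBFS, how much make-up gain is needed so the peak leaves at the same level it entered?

Overshoot 12.5 dB → 12.5/5 = 2.5 dB after compression, so the compressed level is -44 + 2.5 = -41.5 dBFS.
Make-up = target − compressed = -31.5 − (-41.5) = 10 dB.

10 dB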